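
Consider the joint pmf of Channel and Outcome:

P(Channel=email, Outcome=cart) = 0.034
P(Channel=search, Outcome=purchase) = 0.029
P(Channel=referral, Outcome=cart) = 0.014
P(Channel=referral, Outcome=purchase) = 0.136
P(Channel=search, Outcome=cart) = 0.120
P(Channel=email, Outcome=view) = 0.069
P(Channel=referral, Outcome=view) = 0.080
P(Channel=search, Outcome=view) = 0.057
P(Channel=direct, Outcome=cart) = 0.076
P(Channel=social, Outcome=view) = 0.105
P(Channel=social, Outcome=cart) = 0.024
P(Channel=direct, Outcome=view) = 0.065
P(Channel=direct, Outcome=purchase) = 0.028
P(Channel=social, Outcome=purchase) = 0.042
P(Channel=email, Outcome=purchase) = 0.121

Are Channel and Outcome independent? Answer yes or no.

no

P(Channel=search) = 0.206 and P(Outcome=cart) = 0.268, so their product is 0.05521, but P(Channel=search, Outcome=cart) = 0.120. Since these differ, Channel and Outcome are not independent.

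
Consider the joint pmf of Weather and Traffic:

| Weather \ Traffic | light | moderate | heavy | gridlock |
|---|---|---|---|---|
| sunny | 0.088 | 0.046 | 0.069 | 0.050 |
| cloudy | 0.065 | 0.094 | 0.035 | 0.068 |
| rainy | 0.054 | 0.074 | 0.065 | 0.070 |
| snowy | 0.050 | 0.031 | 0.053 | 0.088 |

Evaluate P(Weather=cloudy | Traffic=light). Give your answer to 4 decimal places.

0.2529

P(Traffic=light) = 0.088 + 0.065 + 0.054 + 0.050 = 0.257.
P(Weather=cloudy | Traffic=light) = 0.065/0.257 = 0.2529.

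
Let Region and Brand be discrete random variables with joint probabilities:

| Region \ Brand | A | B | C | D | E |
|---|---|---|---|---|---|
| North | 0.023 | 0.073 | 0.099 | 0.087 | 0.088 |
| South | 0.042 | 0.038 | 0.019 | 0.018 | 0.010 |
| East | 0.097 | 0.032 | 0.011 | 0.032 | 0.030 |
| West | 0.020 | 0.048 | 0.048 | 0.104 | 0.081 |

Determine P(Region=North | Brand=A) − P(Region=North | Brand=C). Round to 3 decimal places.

-0.433

P(Brand=A) = 0.023 + 0.042 + 0.097 + 0.020 = 0.182; P(Region=North | Brand=A) = 0.023/0.182 = 0.1264.
P(Brand=C) = 0.099 + 0.019 + 0.011 + 0.048 = 0.177; P(Region=North | Brand=C) = 0.099/0.177 = 0.5593.
Difference = -0.433.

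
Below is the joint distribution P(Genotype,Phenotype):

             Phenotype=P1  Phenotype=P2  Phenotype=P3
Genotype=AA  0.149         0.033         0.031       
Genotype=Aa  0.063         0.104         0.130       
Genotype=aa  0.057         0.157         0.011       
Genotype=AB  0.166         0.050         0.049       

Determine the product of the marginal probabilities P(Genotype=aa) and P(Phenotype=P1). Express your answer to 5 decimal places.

P(Genotype=aa) = 0.057 + 0.157 + 0.011 = 0.225.
P(Phenotype=P1) = 0.149 + 0.063 + 0.057 + 0.166 = 0.435.
Product: 0.225 × 0.435 = 0.09788.

0.09788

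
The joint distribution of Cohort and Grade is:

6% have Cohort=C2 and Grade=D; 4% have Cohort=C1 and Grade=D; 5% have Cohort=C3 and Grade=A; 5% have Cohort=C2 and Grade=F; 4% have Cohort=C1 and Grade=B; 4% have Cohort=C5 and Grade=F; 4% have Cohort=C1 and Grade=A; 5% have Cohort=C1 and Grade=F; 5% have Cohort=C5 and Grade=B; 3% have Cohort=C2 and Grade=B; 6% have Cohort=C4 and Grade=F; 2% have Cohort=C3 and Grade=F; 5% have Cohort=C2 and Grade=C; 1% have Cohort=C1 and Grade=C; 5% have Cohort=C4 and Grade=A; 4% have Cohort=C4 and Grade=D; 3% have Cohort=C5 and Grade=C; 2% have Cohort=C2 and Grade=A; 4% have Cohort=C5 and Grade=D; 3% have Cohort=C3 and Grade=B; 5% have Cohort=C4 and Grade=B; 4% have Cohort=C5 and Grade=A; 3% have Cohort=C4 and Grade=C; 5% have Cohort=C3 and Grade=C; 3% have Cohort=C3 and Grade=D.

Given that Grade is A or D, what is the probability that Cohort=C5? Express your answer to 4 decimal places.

0.1951

P(Grade=A) = 0.04 + 0.02 + 0.05 + 0.05 + 0.04 = 0.20.
P(Grade=D) = 0.04 + 0.06 + 0.03 + 0.04 + 0.04 = 0.21.
P(Grade ∈ {A, D}) = 0.20 + 0.21 = 0.41; P(Cohort=C5, Grade ∈ {A, D}) = 0.04 + 0.04 = 0.08.
P(Cohort=C5 | Grade ∈ {A, D}) = 0.08/0.41 = 0.1951.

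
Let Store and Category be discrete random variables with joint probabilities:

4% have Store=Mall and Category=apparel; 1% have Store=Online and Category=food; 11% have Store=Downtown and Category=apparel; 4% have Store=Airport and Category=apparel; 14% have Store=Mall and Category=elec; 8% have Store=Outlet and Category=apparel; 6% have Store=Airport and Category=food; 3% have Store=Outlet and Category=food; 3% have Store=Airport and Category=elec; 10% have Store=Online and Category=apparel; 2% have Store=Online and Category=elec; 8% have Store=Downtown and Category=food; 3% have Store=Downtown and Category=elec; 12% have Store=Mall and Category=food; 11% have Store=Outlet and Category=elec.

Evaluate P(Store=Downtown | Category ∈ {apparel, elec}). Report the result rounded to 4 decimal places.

0.2000

P(Category=apparel) = 0.11 + 0.04 + 0.04 + 0.08 + 0.10 = 0.37.
P(Category=elec) = 0.03 + 0.14 + 0.03 + 0.11 + 0.02 = 0.33.
P(Category ∈ {apparel, elec}) = 0.37 + 0.33 = 0.70; P(Store=Downtown, Category ∈ {apparel, elec}) = 0.11 + 0.03 = 0.14.
P(Store=Downtown | Category ∈ {apparel, elec}) = 0.14/0.70 = 0.2000.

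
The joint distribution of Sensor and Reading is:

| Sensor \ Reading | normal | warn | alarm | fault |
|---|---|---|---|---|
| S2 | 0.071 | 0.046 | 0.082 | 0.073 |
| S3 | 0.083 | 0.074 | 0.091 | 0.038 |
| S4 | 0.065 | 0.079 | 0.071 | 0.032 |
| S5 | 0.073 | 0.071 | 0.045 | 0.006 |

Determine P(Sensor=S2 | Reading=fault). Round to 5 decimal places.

0.48993

P(Reading=fault) = 0.073 + 0.038 + 0.032 + 0.006 = 0.149.
P(Sensor=S2 | Reading=fault) = 0.073/0.149 = 0.48993.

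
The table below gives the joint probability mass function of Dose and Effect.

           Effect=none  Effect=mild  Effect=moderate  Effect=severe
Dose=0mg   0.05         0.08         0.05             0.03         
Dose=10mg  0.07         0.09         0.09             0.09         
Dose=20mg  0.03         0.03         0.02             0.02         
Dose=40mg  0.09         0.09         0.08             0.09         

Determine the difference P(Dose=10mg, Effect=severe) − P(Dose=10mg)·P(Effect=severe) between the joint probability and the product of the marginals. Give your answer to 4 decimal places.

0.0118

P(Dose=10mg) = 0.07 + 0.09 + 0.09 + 0.09 = 0.34.
P(Effect=severe) = 0.03 + 0.09 + 0.02 + 0.09 = 0.23.
P(Dose=10mg, Effect=severe) − P(Dose=10mg)P(Effect=severe) = 0.09 − 0.34×0.23 = 0.0118.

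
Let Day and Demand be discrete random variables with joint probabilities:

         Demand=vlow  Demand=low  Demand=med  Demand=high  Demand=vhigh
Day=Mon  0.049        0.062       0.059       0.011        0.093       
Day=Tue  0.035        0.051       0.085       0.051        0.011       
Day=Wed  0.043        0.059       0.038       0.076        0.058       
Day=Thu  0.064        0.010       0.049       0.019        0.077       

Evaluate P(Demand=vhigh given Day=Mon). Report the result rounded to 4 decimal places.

P(Day=Mon) = 0.049 + 0.062 + 0.059 + 0.011 + 0.093 = 0.274.
P(Demand=vhigh | Day=Mon) = 0.093/0.274 = 0.3394.

0.3394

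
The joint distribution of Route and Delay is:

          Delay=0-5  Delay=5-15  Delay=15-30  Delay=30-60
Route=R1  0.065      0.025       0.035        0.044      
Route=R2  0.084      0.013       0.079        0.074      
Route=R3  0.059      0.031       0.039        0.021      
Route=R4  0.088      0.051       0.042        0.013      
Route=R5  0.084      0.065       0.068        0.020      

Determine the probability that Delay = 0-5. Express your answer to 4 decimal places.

P(Delay=0-5) = 0.065 + 0.084 + 0.059 + 0.088 + 0.084 = 0.380.

0.3800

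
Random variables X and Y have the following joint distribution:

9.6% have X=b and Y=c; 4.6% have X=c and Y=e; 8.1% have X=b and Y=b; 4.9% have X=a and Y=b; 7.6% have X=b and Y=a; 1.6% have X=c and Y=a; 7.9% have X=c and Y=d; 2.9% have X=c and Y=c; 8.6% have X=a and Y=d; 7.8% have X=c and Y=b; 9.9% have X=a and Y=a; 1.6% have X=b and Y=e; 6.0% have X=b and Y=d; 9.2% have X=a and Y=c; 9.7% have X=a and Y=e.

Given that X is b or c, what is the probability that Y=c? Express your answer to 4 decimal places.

0.2166

P(X=b) = 0.076 + 0.081 + 0.096 + 0.060 + 0.016 = 0.329.
P(X=c) = 0.016 + 0.078 + 0.029 + 0.079 + 0.046 = 0.248.
P(X ∈ {b, c}) = 0.329 + 0.248 = 0.577; P(Y=c, X ∈ {b, c}) = 0.096 + 0.029 = 0.125.
P(Y=c | X ∈ {b, c}) = 0.125/0.577 = 0.2166.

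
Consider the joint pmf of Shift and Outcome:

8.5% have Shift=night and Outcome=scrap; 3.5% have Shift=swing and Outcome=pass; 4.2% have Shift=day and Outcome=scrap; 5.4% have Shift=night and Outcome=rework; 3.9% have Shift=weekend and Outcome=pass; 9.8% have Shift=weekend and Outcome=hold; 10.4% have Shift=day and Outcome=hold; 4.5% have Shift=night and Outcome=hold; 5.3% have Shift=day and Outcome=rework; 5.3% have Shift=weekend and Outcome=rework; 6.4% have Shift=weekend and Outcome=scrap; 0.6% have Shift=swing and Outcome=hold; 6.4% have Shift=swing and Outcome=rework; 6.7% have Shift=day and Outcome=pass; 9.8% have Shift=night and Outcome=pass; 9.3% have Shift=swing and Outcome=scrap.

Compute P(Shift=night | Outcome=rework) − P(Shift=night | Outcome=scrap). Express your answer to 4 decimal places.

P(Outcome=rework) = 0.053 + 0.064 + 0.054 + 0.053 = 0.224; P(Shift=night | Outcome=rework) = 0.054/0.224 = 0.24107.
P(Outcome=scrap) = 0.042 + 0.093 + 0.085 + 0.064 = 0.284; P(Shift=night | Outcome=scrap) = 0.085/0.284 = 0.29930.
Difference = -0.0582.

-0.0582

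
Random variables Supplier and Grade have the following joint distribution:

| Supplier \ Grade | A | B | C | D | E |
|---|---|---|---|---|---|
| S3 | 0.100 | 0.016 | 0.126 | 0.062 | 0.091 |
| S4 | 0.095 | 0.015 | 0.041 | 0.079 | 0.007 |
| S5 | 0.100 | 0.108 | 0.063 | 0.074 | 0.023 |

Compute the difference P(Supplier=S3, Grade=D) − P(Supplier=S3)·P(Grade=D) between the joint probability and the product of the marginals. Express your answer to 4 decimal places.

P(Supplier=S3) = 0.100 + 0.016 + 0.126 + 0.062 + 0.091 = 0.395.
P(Grade=D) = 0.062 + 0.079 + 0.074 = 0.215.
P(Supplier=S3, Grade=D) − P(Supplier=S3)P(Grade=D) = 0.062 − 0.395×0.215 = -0.0229.

-0.0229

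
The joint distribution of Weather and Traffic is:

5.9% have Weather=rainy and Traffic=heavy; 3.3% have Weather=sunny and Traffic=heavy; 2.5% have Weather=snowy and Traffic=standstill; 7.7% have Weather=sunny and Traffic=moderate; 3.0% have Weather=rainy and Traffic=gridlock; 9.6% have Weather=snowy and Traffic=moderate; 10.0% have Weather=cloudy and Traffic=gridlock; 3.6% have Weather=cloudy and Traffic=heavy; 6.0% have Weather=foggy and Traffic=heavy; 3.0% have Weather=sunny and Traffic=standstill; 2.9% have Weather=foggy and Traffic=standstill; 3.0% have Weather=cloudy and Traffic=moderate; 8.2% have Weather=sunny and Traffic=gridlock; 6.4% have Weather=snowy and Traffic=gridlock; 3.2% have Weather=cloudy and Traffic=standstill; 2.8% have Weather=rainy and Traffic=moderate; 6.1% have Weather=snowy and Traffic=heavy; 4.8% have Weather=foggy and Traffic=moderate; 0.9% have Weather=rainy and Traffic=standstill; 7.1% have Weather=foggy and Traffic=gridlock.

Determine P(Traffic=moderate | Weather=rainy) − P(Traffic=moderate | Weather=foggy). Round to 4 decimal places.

-0.0085

P(Weather=rainy) = 0.028 + 0.059 + 0.030 + 0.009 = 0.126; P(Traffic=moderate | Weather=rainy) = 0.028/0.126 = 0.22222.
P(Weather=foggy) = 0.048 + 0.060 + 0.071 + 0.029 = 0.208; P(Traffic=moderate | Weather=foggy) = 0.048/0.208 = 0.23077.
Difference = -0.0085.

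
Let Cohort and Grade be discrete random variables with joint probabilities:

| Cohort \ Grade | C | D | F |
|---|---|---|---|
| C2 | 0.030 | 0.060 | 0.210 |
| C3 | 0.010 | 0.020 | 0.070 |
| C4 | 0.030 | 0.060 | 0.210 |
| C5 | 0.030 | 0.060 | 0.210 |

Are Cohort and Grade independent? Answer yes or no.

Every cell satisfies P(Cohort,Grade) = P(Cohort)·P(Grade). For instance P(Cohort=C3) = 0.100, P(Grade=D) = 0.200, and 0.100×0.200 = 0.020 matches the joint entry. So Cohort and Grade are independent.

yes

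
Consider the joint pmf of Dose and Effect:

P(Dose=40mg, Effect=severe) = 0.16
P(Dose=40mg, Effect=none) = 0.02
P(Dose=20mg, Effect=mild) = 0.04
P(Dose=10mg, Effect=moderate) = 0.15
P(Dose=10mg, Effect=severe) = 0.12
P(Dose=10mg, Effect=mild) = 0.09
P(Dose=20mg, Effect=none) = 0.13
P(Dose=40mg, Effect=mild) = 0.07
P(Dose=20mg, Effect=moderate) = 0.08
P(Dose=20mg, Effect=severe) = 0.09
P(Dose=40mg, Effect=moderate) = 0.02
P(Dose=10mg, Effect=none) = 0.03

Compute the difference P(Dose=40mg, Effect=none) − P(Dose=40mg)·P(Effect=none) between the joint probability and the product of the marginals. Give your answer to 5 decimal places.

-0.02860

P(Dose=40mg) = 0.02 + 0.07 + 0.02 + 0.16 = 0.27.
P(Effect=none) = 0.03 + 0.13 + 0.02 = 0.18.
P(Dose=40mg, Effect=none) − P(Dose=40mg)P(Effect=none) = 0.02 − 0.27×0.18 = -0.02860.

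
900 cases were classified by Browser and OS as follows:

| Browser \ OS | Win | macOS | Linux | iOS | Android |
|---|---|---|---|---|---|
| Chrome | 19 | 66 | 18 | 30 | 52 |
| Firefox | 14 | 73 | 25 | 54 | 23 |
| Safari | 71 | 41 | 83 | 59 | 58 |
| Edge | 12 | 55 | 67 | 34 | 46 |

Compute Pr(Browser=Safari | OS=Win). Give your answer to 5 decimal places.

0.61207

Total with OS=Win: 19 + 14 + 71 + 12 = 116.
P(Browser=Safari | OS=Win) = 71/116 = 0.61207.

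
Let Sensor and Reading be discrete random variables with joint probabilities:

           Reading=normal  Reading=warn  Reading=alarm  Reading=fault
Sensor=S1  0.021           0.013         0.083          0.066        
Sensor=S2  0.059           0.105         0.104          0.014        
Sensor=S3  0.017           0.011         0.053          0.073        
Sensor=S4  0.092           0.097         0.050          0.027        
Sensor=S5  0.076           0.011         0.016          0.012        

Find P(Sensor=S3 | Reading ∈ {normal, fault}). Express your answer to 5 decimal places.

0.19694

P(Reading=normal) = 0.021 + 0.059 + 0.017 + 0.092 + 0.076 = 0.265.
P(Reading=fault) = 0.066 + 0.014 + 0.073 + 0.027 + 0.012 = 0.192.
P(Reading ∈ {normal, fault}) = 0.265 + 0.192 = 0.457; P(Sensor=S3, Reading ∈ {normal, fault}) = 0.017 + 0.073 = 0.090.
P(Sensor=S3 | Reading ∈ {normal, fault}) = 0.090/0.457 = 0.19694.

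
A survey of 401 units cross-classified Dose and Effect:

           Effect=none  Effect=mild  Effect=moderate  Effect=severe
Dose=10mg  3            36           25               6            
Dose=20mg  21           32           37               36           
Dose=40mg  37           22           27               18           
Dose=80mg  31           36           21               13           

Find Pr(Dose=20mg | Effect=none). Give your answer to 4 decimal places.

Total with Effect=none: 3 + 21 + 37 + 31 = 92.
P(Dose=20mg | Effect=none) = 21/92 = 0.2283.

0.2283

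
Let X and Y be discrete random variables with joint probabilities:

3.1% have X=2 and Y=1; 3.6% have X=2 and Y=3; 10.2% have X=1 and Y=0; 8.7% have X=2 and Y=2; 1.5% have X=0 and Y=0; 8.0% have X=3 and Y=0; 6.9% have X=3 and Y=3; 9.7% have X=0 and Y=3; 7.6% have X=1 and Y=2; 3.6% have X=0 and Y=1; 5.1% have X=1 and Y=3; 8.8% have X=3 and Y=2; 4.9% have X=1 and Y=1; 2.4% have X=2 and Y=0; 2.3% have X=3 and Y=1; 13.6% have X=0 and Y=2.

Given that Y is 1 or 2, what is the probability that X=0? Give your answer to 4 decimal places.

0.3270

P(Y=1) = 0.036 + 0.049 + 0.031 + 0.023 = 0.139.
P(Y=2) = 0.136 + 0.076 + 0.087 + 0.088 = 0.387.
P(Y ∈ {1, 2}) = 0.139 + 0.387 = 0.526; P(X=0, Y ∈ {1, 2}) = 0.036 + 0.136 = 0.172.
P(X=0 | Y ∈ {1, 2}) = 0.172/0.526 = 0.3270.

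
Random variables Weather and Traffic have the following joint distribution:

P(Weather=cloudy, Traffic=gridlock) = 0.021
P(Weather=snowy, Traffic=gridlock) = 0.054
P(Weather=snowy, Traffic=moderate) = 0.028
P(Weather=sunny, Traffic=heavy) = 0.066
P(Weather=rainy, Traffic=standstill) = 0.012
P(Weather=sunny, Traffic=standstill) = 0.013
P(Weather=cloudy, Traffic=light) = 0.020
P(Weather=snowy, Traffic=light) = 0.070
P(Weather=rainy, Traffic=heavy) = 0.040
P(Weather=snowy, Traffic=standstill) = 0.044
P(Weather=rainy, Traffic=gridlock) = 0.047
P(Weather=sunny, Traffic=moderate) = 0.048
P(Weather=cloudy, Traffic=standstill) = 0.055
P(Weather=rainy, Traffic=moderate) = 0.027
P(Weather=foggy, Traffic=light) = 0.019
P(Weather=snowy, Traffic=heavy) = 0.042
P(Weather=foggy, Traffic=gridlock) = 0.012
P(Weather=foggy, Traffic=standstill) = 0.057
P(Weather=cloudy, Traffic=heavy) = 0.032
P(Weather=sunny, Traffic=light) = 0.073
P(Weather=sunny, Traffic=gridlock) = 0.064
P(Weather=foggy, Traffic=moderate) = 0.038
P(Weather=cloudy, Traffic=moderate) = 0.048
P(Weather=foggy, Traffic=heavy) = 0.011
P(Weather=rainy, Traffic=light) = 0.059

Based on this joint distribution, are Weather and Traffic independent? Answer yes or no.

no

P(Weather=sunny) = 0.264 and P(Traffic=standstill) = 0.181, so their product is 0.04778, but P(Weather=sunny, Traffic=standstill) = 0.013. Since these differ, Weather and Traffic are not independent.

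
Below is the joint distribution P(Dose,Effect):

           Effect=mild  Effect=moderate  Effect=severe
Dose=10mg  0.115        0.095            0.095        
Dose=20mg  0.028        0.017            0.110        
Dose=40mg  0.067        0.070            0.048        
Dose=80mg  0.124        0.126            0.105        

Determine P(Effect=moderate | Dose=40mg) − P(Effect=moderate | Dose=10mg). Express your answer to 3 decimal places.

0.067

P(Dose=40mg) = 0.067 + 0.070 + 0.048 = 0.185; P(Effect=moderate | Dose=40mg) = 0.070/0.185 = 0.3784.
P(Dose=10mg) = 0.115 + 0.095 + 0.095 = 0.305; P(Effect=moderate | Dose=10mg) = 0.095/0.305 = 0.3115.
Difference = 0.067.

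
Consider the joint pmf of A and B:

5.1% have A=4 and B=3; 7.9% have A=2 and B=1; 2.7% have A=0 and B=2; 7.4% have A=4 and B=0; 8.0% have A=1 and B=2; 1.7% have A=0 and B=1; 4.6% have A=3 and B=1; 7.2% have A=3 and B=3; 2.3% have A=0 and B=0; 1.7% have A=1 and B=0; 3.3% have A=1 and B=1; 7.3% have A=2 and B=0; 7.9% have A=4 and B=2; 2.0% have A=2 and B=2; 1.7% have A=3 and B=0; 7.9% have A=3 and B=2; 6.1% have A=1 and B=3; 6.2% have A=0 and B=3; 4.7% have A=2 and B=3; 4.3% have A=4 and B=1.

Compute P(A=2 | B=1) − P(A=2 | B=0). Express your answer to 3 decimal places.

0.005

P(B=1) = 0.017 + 0.033 + 0.079 + 0.046 + 0.043 = 0.218; P(A=2 | B=1) = 0.079/0.218 = 0.3624.
P(B=0) = 0.023 + 0.017 + 0.073 + 0.017 + 0.074 = 0.204; P(A=2 | B=0) = 0.073/0.204 = 0.3578.
Difference = 0.005.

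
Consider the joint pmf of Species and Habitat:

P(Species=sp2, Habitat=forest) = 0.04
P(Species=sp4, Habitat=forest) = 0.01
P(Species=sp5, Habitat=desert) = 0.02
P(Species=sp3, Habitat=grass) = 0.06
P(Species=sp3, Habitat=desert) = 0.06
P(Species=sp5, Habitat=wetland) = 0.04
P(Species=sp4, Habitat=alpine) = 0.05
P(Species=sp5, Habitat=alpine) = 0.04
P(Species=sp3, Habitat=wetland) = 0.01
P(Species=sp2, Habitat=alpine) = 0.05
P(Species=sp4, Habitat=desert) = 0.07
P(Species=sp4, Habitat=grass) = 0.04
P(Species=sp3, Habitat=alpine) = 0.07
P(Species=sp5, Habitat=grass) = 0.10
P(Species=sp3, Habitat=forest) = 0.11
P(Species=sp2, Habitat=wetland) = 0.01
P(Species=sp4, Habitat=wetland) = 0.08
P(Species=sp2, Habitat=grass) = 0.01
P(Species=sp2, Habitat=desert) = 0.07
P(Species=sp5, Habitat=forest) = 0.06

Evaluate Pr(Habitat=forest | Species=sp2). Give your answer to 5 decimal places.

0.22222

P(Species=sp2) = 0.04 + 0.01 + 0.01 + 0.07 + 0.05 = 0.18.
P(Habitat=forest | Species=sp2) = 0.04/0.18 = 0.22222.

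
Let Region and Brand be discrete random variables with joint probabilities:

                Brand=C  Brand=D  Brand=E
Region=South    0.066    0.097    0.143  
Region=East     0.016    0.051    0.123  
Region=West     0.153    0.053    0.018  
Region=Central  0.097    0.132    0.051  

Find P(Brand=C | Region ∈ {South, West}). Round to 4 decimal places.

P(Region=South) = 0.066 + 0.097 + 0.143 = 0.306.
P(Region=West) = 0.153 + 0.053 + 0.018 = 0.224.
P(Region ∈ {South, West}) = 0.306 + 0.224 = 0.530; P(Brand=C, Region ∈ {South, West}) = 0.066 + 0.153 = 0.219.
P(Brand=C | Region ∈ {South, West}) = 0.219/0.530 = 0.4132.

0.4132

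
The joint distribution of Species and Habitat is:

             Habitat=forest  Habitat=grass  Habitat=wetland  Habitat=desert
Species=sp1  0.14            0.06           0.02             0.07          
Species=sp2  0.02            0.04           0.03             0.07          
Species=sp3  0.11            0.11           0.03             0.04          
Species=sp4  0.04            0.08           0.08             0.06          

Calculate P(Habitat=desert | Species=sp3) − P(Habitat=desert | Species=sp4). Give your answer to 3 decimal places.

-0.093

P(Species=sp3) = 0.11 + 0.11 + 0.03 + 0.04 = 0.29; P(Habitat=desert | Species=sp3) = 0.04/0.29 = 0.1379.
P(Species=sp4) = 0.04 + 0.08 + 0.08 + 0.06 = 0.26; P(Habitat=desert | Species=sp4) = 0.06/0.26 = 0.2308.
Difference = -0.093.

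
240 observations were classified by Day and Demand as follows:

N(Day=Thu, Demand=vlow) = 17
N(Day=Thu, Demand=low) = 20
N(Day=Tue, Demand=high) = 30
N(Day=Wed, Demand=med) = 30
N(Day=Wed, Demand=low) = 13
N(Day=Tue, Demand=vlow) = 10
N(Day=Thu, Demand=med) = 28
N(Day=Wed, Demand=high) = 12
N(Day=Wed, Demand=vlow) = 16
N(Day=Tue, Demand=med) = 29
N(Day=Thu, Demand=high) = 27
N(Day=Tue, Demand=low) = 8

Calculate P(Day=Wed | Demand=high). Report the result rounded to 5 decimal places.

0.17391

Total with Demand=high: 30 + 12 + 27 = 69.
P(Day=Wed | Demand=high) = 12/69 = 0.17391.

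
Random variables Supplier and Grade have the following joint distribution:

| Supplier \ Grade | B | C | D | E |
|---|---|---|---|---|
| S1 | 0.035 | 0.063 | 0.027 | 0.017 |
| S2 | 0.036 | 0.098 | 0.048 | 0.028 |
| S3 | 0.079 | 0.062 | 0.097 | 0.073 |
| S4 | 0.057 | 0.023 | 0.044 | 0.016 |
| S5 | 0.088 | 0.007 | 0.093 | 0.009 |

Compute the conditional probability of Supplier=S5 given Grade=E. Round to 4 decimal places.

0.0629

P(Grade=E) = 0.017 + 0.028 + 0.073 + 0.016 + 0.009 = 0.143.
P(Supplier=S5 | Grade=E) = 0.009/0.143 = 0.0629.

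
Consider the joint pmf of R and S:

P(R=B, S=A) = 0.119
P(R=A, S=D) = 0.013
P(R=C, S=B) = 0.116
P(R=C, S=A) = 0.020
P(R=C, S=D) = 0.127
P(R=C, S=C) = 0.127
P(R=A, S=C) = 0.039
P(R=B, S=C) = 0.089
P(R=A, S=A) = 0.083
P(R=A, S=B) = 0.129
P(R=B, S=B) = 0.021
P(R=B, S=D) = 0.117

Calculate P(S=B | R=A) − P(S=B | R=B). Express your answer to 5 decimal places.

P(R=A) = 0.083 + 0.129 + 0.039 + 0.013 = 0.264; P(S=B | R=A) = 0.129/0.264 = 0.488636.
P(R=B) = 0.119 + 0.021 + 0.089 + 0.117 = 0.346; P(S=B | R=B) = 0.021/0.346 = 0.060694.
Difference = 0.42794.

0.42794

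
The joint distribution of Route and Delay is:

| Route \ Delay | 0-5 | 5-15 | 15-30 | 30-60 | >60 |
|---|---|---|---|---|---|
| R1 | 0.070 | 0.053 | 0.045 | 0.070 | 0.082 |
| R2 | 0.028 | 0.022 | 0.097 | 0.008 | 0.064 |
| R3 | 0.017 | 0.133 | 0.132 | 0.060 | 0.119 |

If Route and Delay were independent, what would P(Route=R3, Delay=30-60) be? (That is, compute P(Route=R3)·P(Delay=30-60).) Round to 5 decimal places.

0.06362

P(Route=R3) = 0.017 + 0.133 + 0.132 + 0.060 + 0.119 = 0.461.
P(Delay=30-60) = 0.070 + 0.008 + 0.060 = 0.138.
Product: 0.461 × 0.138 = 0.06362.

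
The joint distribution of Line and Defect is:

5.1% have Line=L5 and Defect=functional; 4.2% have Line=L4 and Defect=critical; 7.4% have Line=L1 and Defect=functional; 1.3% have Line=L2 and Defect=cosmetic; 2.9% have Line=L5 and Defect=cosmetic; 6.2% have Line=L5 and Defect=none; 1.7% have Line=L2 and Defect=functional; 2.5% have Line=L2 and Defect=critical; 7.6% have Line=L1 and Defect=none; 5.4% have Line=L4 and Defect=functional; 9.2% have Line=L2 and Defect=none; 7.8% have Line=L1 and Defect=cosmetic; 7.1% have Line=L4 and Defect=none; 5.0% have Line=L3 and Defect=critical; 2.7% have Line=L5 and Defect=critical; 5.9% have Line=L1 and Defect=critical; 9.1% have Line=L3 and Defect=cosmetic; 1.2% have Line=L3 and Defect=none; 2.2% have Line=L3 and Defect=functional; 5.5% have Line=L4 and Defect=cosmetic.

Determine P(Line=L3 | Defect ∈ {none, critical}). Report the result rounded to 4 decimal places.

P(Defect=none) = 0.076 + 0.092 + 0.012 + 0.071 + 0.062 = 0.313.
P(Defect=critical) = 0.059 + 0.025 + 0.050 + 0.042 + 0.027 = 0.203.
P(Defect ∈ {none, critical}) = 0.313 + 0.203 = 0.516; P(Line=L3, Defect ∈ {none, critical}) = 0.012 + 0.050 = 0.062.
P(Line=L3 | Defect ∈ {none, critical}) = 0.062/0.516 = 0.1202.

0.1202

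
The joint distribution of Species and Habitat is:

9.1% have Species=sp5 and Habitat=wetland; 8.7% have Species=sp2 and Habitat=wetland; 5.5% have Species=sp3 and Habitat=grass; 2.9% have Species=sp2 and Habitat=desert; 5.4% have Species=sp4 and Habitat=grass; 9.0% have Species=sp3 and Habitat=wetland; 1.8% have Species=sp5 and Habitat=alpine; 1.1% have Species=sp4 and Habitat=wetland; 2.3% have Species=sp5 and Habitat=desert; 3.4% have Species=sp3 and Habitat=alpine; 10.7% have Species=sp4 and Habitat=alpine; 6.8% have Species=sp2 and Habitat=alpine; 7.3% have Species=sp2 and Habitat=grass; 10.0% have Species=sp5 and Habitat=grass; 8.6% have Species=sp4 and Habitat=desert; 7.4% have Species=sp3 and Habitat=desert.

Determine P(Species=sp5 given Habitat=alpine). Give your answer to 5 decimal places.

P(Habitat=alpine) = 0.068 + 0.034 + 0.107 + 0.018 = 0.227.
P(Species=sp5 | Habitat=alpine) = 0.018/0.227 = 0.07930.

0.07930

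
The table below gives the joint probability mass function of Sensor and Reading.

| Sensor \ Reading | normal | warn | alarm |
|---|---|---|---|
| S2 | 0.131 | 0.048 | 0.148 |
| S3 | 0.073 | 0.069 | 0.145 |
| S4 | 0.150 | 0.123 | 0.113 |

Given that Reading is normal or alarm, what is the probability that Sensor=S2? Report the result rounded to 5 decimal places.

0.36711

P(Reading=normal) = 0.131 + 0.073 + 0.150 = 0.354.
P(Reading=alarm) = 0.148 + 0.145 + 0.113 = 0.406.
P(Reading ∈ {normal, alarm}) = 0.354 + 0.406 = 0.760; P(Sensor=S2, Reading ∈ {normal, alarm}) = 0.131 + 0.148 = 0.279.
P(Sensor=S2 | Reading ∈ {normal, alarm}) = 0.279/0.760 = 0.36711.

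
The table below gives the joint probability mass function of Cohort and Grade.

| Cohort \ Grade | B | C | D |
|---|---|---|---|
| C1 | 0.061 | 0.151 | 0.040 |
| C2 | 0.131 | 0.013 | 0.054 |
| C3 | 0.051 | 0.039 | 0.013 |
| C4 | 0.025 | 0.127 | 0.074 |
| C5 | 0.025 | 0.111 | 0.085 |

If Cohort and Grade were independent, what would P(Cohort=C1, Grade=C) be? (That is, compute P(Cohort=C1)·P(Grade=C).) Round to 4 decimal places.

0.1111

P(Cohort=C1) = 0.061 + 0.151 + 0.040 = 0.252.
P(Grade=C) = 0.151 + 0.013 + 0.039 + 0.127 + 0.111 = 0.441.
Product: 0.252 × 0.441 = 0.1111.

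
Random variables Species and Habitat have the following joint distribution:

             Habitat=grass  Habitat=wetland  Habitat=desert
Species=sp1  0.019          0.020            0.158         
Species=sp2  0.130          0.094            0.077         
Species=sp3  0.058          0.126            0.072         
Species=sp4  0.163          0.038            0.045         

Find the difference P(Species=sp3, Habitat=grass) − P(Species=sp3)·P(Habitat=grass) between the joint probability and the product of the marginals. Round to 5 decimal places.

-0.03672

P(Species=sp3) = 0.058 + 0.126 + 0.072 = 0.256.
P(Habitat=grass) = 0.019 + 0.130 + 0.058 + 0.163 = 0.370.
P(Species=sp3, Habitat=grass) − P(Species=sp3)P(Habitat=grass) = 0.058 − 0.256×0.370 = -0.03672.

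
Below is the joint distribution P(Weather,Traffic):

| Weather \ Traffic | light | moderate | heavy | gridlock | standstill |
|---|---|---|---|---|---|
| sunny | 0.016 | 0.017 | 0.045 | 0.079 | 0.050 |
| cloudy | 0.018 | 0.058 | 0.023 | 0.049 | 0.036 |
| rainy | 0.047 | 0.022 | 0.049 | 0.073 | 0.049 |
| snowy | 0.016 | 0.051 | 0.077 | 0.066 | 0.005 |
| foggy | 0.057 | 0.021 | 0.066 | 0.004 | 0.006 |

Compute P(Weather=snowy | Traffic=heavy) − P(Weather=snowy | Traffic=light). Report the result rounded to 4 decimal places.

0.1923

P(Traffic=heavy) = 0.045 + 0.023 + 0.049 + 0.077 + 0.066 = 0.260; P(Weather=snowy | Traffic=heavy) = 0.077/0.260 = 0.29615.
P(Traffic=light) = 0.016 + 0.018 + 0.047 + 0.016 + 0.057 = 0.154; P(Weather=snowy | Traffic=light) = 0.016/0.154 = 0.10390.
Difference = 0.1923.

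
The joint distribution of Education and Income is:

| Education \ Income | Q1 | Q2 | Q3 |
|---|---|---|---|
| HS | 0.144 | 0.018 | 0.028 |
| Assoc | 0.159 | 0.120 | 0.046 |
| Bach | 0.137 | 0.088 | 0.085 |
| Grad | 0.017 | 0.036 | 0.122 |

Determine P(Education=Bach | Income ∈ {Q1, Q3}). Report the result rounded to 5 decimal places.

P(Income=Q1) = 0.144 + 0.159 + 0.137 + 0.017 = 0.457.
P(Income=Q3) = 0.028 + 0.046 + 0.085 + 0.122 = 0.281.
P(Income ∈ {Q1, Q3}) = 0.457 + 0.281 = 0.738; P(Education=Bach, Income ∈ {Q1, Q3}) = 0.137 + 0.085 = 0.222.
P(Education=Bach | Income ∈ {Q1, Q3}) = 0.222/0.738 = 0.30081.

0.30081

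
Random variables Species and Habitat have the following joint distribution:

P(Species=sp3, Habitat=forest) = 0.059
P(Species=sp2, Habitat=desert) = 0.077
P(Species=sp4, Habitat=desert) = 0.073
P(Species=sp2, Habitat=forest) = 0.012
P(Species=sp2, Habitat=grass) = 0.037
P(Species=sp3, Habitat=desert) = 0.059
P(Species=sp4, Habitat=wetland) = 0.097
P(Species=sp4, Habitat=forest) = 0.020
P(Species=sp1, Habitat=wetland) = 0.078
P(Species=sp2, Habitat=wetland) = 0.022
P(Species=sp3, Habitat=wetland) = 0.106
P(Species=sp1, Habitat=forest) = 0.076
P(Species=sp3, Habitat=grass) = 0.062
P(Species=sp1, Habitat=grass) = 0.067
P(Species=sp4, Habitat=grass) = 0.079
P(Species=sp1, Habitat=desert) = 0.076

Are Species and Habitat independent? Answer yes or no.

no

P(Species=sp2) = 0.148 and P(Habitat=desert) = 0.285, so their product is 0.04218, but P(Species=sp2, Habitat=desert) = 0.077. Since these differ, Species and Habitat are not independent.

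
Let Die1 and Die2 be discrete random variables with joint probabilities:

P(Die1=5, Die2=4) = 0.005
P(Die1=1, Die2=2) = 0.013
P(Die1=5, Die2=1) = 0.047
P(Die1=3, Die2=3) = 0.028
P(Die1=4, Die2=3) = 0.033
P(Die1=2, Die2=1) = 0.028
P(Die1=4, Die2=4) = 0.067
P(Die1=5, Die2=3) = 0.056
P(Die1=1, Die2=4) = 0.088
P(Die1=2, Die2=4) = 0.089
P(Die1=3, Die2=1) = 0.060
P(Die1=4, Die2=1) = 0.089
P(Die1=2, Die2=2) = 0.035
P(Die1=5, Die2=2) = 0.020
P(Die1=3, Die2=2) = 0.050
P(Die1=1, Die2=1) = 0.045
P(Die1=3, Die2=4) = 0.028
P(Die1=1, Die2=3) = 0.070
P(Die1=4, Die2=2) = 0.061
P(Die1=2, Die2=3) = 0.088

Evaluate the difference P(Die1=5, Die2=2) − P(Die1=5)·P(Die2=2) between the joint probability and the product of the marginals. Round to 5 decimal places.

-0.00291

P(Die1=5) = 0.047 + 0.020 + 0.056 + 0.005 = 0.128.
P(Die2=2) = 0.013 + 0.035 + 0.050 + 0.061 + 0.020 = 0.179.
P(Die1=5, Die2=2) − P(Die1=5)P(Die2=2) = 0.020 − 0.128×0.179 = -0.00291.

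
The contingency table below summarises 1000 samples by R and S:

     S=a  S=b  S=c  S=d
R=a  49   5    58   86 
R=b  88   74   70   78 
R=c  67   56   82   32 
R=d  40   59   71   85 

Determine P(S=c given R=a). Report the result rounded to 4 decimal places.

Total with R=a: 49 + 5 + 58 + 86 = 198.
P(S=c | R=a) = 58/198 = 0.2929.

0.2929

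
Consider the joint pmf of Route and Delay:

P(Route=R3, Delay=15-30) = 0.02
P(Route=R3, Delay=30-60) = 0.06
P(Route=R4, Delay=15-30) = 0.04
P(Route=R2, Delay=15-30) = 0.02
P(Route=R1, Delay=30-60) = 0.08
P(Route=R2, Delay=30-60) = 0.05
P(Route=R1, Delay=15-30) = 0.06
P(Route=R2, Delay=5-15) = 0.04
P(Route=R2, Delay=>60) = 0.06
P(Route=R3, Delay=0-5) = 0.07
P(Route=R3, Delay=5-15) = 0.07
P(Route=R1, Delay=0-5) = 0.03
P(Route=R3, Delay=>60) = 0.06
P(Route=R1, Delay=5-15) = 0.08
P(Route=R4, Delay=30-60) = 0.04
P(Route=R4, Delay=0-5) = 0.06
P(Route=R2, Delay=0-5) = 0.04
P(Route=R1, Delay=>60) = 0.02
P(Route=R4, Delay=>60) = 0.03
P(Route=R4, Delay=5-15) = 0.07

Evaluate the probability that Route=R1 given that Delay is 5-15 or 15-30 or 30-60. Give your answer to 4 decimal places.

0.3492

P(Delay=5-15) = 0.08 + 0.04 + 0.07 + 0.07 = 0.26.
P(Delay=15-30) = 0.06 + 0.02 + 0.02 + 0.04 = 0.14.
P(Delay=30-60) = 0.08 + 0.05 + 0.06 + 0.04 = 0.23.
P(Delay ∈ {5-15, 15-30, 30-60}) = 0.26 + 0.14 + 0.23 = 0.63; P(Route=R1, Delay ∈ {5-15, 15-30, 30-60}) = 0.08 + 0.06 + 0.08 = 0.22.
P(Route=R1 | Delay ∈ {5-15, 15-30, 30-60}) = 0.22/0.63 = 0.3492.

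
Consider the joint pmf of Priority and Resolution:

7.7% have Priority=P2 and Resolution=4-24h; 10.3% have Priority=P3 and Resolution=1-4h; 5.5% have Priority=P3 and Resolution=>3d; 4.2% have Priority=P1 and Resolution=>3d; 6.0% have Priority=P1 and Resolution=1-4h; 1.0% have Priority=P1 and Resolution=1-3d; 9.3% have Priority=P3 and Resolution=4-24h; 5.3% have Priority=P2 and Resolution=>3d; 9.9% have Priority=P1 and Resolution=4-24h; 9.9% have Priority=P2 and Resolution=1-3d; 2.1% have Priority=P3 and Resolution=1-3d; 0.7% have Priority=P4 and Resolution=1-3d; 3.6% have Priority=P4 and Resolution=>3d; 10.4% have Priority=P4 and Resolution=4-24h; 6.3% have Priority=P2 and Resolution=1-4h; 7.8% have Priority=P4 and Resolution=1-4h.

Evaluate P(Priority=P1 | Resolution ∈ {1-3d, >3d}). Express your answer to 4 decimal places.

P(Resolution=1-3d) = 0.010 + 0.099 + 0.021 + 0.007 = 0.137.
P(Resolution=>3d) = 0.042 + 0.053 + 0.055 + 0.036 = 0.186.
P(Resolution ∈ {1-3d, >3d}) = 0.137 + 0.186 = 0.323; P(Priority=P1, Resolution ∈ {1-3d, >3d}) = 0.010 + 0.042 = 0.052.
P(Priority=P1 | Resolution ∈ {1-3d, >3d}) = 0.052/0.323 = 0.1610.

0.1610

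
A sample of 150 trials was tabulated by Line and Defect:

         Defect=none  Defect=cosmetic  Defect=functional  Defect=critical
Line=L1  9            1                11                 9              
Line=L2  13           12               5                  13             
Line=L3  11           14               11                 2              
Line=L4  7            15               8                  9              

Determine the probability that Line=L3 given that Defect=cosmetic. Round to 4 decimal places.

Total with Defect=cosmetic: 1 + 12 + 14 + 15 = 42.
P(Line=L3 | Defect=cosmetic) = 14/42 = 0.3333.

0.3333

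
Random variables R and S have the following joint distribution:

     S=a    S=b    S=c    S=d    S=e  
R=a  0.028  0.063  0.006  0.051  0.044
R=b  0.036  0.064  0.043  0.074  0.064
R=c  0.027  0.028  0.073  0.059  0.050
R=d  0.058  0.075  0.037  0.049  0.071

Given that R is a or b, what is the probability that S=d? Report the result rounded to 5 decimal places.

P(R=a) = 0.028 + 0.063 + 0.006 + 0.051 + 0.044 = 0.192.
P(R=b) = 0.036 + 0.064 + 0.043 + 0.074 + 0.064 = 0.281.
P(R ∈ {a, b}) = 0.192 + 0.281 = 0.473; P(S=d, R ∈ {a, b}) = 0.051 + 0.074 = 0.125.
P(S=d | R ∈ {a, b}) = 0.125/0.473 = 0.26427.

0.26427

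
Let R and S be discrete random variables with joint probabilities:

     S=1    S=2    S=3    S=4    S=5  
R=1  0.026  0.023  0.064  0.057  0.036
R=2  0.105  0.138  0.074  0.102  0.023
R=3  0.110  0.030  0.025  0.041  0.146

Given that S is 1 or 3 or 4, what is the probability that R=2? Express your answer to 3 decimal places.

0.465

P(S=1) = 0.026 + 0.105 + 0.110 = 0.241.
P(S=3) = 0.064 + 0.074 + 0.025 = 0.163.
P(S=4) = 0.057 + 0.102 + 0.041 = 0.200.
P(S ∈ {1, 3, 4}) = 0.241 + 0.163 + 0.200 = 0.604; P(R=2, S ∈ {1, 3, 4}) = 0.105 + 0.074 + 0.102 = 0.281.
P(R=2 | S ∈ {1, 3, 4}) = 0.281/0.604 = 0.465.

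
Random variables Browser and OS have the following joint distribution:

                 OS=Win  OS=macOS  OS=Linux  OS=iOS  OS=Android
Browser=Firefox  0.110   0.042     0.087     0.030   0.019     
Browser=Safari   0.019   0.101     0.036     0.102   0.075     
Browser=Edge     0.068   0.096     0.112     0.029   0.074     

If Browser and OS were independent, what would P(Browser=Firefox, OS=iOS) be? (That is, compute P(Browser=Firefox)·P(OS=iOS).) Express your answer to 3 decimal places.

0.046

P(Browser=Firefox) = 0.110 + 0.042 + 0.087 + 0.030 + 0.019 = 0.288.
P(OS=iOS) = 0.030 + 0.102 + 0.029 = 0.161.
Product: 0.288 × 0.161 = 0.046.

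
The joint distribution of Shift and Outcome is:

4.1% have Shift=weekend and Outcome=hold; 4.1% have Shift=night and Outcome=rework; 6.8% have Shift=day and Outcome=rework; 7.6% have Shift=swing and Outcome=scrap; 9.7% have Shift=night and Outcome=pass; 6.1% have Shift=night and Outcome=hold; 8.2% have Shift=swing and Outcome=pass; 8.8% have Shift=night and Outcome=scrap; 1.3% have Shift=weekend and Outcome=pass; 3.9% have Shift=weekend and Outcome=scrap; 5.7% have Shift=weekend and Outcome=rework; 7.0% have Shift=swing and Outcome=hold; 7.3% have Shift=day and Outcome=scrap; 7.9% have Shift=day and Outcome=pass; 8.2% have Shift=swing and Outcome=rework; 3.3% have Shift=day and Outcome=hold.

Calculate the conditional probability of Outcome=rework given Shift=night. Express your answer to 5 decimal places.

P(Shift=night) = 0.097 + 0.041 + 0.088 + 0.061 = 0.287.
P(Outcome=rework | Shift=night) = 0.041/0.287 = 0.14286.

0.14286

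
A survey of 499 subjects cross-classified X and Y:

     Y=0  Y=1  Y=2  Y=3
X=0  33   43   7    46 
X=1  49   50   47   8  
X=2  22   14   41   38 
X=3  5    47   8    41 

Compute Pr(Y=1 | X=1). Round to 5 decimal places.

Total with X=1: 49 + 50 + 47 + 8 = 154.
P(Y=1 | X=1) = 50/154 = 0.32468.

0.32468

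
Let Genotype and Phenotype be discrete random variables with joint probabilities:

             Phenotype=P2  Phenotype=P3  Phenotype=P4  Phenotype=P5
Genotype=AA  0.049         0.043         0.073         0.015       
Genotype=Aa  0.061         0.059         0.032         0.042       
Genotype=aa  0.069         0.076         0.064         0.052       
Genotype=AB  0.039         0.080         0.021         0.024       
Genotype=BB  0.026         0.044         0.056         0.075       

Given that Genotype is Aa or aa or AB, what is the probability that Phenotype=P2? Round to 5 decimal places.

0.27302

P(Genotype=Aa) = 0.061 + 0.059 + 0.032 + 0.042 = 0.194.
P(Genotype=aa) = 0.069 + 0.076 + 0.064 + 0.052 = 0.261.
P(Genotype=AB) = 0.039 + 0.080 + 0.021 + 0.024 = 0.164.
P(Genotype ∈ {Aa, aa, AB}) = 0.194 + 0.261 + 0.164 = 0.619; P(Phenotype=P2, Genotype ∈ {Aa, aa, AB}) = 0.061 + 0.069 + 0.039 = 0.169.
P(Phenotype=P2 | Genotype ∈ {Aa, aa, AB}) = 0.169/0.619 = 0.27302.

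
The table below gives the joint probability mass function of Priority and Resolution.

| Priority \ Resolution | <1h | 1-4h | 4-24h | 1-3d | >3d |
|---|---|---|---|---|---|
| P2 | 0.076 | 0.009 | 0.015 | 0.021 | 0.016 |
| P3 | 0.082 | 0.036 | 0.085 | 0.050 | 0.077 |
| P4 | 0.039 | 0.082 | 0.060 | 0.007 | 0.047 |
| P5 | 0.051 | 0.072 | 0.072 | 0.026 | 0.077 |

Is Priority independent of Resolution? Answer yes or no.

P(Priority=P2) = 0.137 and P(Resolution=<1h) = 0.248, so their product is 0.03398, but P(Priority=P2, Resolution=<1h) = 0.076. Since these differ, Priority and Resolution are not independent.

no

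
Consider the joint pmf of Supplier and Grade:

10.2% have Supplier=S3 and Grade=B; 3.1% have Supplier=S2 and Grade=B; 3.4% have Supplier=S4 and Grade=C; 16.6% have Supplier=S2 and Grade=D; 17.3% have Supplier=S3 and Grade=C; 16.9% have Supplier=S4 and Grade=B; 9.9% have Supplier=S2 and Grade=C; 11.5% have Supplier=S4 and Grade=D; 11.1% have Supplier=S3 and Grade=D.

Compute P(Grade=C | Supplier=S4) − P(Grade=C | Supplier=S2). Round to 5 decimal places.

-0.22754

P(Supplier=S4) = 0.169 + 0.034 + 0.115 = 0.318; P(Grade=C | Supplier=S4) = 0.034/0.318 = 0.106918.
P(Supplier=S2) = 0.031 + 0.099 + 0.166 = 0.296; P(Grade=C | Supplier=S2) = 0.099/0.296 = 0.334459.
Difference = -0.22754.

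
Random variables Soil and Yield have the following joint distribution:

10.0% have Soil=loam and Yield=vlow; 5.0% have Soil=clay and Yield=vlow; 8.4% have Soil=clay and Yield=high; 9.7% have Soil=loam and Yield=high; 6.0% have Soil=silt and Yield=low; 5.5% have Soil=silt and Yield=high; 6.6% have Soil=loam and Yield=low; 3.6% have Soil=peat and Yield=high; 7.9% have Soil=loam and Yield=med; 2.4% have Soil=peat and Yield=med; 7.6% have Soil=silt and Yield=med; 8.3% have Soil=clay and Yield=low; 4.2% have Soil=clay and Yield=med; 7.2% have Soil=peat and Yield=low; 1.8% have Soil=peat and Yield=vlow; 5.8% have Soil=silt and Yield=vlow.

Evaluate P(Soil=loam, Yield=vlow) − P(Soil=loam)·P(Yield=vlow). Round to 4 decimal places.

P(Soil=loam) = 0.100 + 0.066 + 0.079 + 0.097 = 0.342.
P(Yield=vlow) = 0.100 + 0.050 + 0.058 + 0.018 = 0.226.
P(Soil=loam, Yield=vlow) − P(Soil=loam)P(Yield=vlow) = 0.100 − 0.342×0.226 = 0.0227.

0.0227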